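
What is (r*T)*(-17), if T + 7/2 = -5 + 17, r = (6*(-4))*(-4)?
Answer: -13872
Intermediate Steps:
r = 96 (r = -24*(-4) = 96)
T = 17/2 (T = -7/2 + (-5 + 17) = -7/2 + 12 = 17/2 ≈ 8.5000)
(r*T)*(-17) = (96*(17/2))*(-17) = 816*(-17) = -13872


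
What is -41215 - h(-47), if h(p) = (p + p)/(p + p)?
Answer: -41216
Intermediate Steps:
h(p) = 1 (h(p) = (2*p)/((2*p)) = (2*p)*(1/(2*p)) = 1)
-41215 - h(-47) = -41215 - 1*1 = -41215 - 1 = -41216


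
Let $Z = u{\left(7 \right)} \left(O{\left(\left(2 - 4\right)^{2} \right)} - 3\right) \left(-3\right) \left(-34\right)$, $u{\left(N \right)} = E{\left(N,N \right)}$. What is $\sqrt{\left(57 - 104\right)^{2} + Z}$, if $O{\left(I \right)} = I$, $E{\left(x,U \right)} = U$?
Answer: $\sqrt{2923} \approx 54.065$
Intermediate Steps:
$u{\left(N \right)} = N$
$Z = 714$ ($Z = 7 \left(\left(2 - 4\right)^{2} - 3\right) \left(-3\right) \left(-34\right) = 7 \left(\left(-2\right)^{2} - 3\right) \left(-3\right) \left(-34\right) = 7 \left(4 - 3\right) \left(-3\right) \left(-34\right) = 7 \cdot 1 \left(-3\right) \left(-34\right) = 7 \left(-3\right) \left(-34\right) = \left(-21\right) \left(-34\right) = 714$)
$\sqrt{\left(57 - 104\right)^{2} + Z} = \sqrt{\left(57 - 104\right)^{2} + 714} = \sqrt{\left(-47\right)^{2} + 714} = \sqrt{2209 + 714} = \sqrt{2923}$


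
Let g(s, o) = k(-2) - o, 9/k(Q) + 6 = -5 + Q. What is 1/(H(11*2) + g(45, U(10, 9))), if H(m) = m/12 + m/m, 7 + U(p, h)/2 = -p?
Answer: 78/2819 ≈ 0.027669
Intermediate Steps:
U(p, h) = -14 - 2*p (U(p, h) = -14 + 2*(-p) = -14 - 2*p)
k(Q) = 9/(-11 + Q) (k(Q) = 9/(-6 + (-5 + Q)) = 9/(-11 + Q))
H(m) = 1 + m/12 (H(m) = m*(1/12) + 1 = m/12 + 1 = 1 + m/12)
g(s, o) = -9/13 - o (g(s, o) = 9/(-11 - 2) - o = 9/(-13) - o = 9*(-1/13) - o = -9/13 - o)
1/(H(11*2) + g(45, U(10, 9))) = 1/((1 + (11*2)/12) + (-9/13 - (-14 - 2*10))) = 1/((1 + (1/12)*22) + (-9/13 - (-14 - 20))) = 1/((1 + 11/6) + (-9/13 - 1*(-34))) = 1/(17/6 + (-9/13 + 34)) = 1/(17/6 + 433/13) = 1/(2819/78) = 78/2819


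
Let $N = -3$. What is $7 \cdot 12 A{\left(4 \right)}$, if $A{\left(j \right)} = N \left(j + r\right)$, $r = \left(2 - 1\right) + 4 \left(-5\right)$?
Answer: $3780$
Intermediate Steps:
$r = -19$ ($r = \left(2 - 1\right) - 20 = 1 - 20 = -19$)
$A{\left(j \right)} = 57 - 3 j$ ($A{\left(j \right)} = - 3 \left(j - 19\right) = - 3 \left(-19 + j\right) = 57 - 3 j$)
$7 \cdot 12 A{\left(4 \right)} = 7 \cdot 12 \left(57 - 12\right) = 84 \left(57 - 12\right) = 84 \cdot 45 = 3780$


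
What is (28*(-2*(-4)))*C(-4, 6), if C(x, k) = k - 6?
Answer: 0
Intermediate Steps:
C(x, k) = -6 + k
(28*(-2*(-4)))*C(-4, 6) = (28*(-2*(-4)))*(-6 + 6) = (28*8)*0 = 224*0 = 0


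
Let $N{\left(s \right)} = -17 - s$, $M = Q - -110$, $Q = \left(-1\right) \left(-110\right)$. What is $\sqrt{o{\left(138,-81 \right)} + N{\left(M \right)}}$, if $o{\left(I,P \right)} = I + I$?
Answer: $\sqrt{39} \approx 6.245$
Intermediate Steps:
$Q = 110$
$o{\left(I,P \right)} = 2 I$
$M = 220$ ($M = 110 - -110 = 110 + 110 = 220$)
$\sqrt{o{\left(138,-81 \right)} + N{\left(M \right)}} = \sqrt{2 \cdot 138 - 237} = \sqrt{276 - 237} = \sqrt{39}$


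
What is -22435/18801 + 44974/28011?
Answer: 72376463/175544937 ≈ 0.41230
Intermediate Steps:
-22435/18801 + 44974/28011 = 72376463/175544937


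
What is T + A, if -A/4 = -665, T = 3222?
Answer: 5882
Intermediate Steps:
A = 2660 (A = -4*(-665) = 2660)
T + A = 3222 + 2660 = 5882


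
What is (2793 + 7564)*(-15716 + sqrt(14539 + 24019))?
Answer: -162770612 + 10357*sqrt(38558) ≈ -1.6074e+8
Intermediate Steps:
(2793 + 7564)*(-15716 + sqrt(14539 + 24019)) = 10357*(-15716 + sqrt(38558)) = -162770612 + 10357*sqrt(38558)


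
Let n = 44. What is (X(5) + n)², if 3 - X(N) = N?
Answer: 1764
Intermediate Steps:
X(N) = 3 - N
(X(5) + n)² = ((3 - 1*5) + 44)² = ((3 - 5) + 44)² = (-2 + 44)² = 42² = 1764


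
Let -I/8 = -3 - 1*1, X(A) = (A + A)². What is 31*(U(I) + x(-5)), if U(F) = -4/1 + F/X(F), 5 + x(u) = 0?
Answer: -35681/128 ≈ -278.76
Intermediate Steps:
X(A) = 4*A² (X(A) = (2*A)² = 4*A²)
x(u) = -5 (x(u) = -5 + 0 = -5)
I = 32 (I = -8*(-3 - 1*1) = -8*(-3 - 1) = -8*(-4) = 32)
U(F) = -4 + 1/(4*F) (U(F) = -4/1 + F/((4*F²)) = -4*1 + F*(1/(4*F²)) = -4 + 1/(4*F))
31*(U(I) + x(-5)) = 31*((-4 + (¼)/32) - 5) = 31*((-4 + (¼)*(1/32)) - 5) = 31*((-4 + 1/128) - 5) = 31*(-511/128 - 5) = 31*(-1151/128) = -35681/128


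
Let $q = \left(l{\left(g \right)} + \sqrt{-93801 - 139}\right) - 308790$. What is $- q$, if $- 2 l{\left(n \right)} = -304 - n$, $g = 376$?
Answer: $308450 - 2 i \sqrt{23485} \approx 3.0845 \cdot 10^{5} - 306.5 i$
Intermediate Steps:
$l{\left(n \right)} = 152 + \frac{n}{2}$ ($l{\left(n \right)} = - \frac{-304 - n}{2} = 152 + \frac{n}{2}$)
$q = -308450 + 2 i \sqrt{23485}$ ($q = \left(\left(152 + \frac{1}{2} \cdot 376\right) + \sqrt{-93801 - 139}\right) - 308790 = \left(\left(152 + 188\right) + \sqrt{-93940}\right) - 308790 = \left(340 + 2 i \sqrt{23485}\right) - 308790 = -308450 + 2 i \sqrt{23485} \approx -3.0845 \cdot 10^{5} + 306.5 i$)
$- q = - (-308450 + 2 i \sqrt{23485}) = 308450 - 2 i \sqrt{23485}$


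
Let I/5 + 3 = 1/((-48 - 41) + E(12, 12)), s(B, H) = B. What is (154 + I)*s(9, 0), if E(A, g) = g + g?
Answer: 16254/13 ≈ 1250.3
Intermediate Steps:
E(A, g) = 2*g
I = -196/13 (I = -15 + 5/((-48 - 41) + 2*12) = -15 + 5/(-89 + 24) = -15 + 5/(-65) = -15 + 5*(-1/65) = -15 - 1/13 = -196/13 ≈ -15.077)
(154 + I)*s(9, 0) = (154 - 196/13)*9 = (1806/13)*9 = 16254/13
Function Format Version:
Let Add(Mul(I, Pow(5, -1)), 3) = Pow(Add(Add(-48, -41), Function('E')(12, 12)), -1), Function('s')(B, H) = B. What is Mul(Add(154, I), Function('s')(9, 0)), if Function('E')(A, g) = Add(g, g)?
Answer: Rational(16254, 13) ≈ 1250.3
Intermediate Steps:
Function('E')(A, g) = Mul(2, g)
I = Rational(-196, 13) (I = Add(-15, Mul(5, Pow(Add(Add(-48, -41), Mul(2, 12)), -1))) = Add(-15, Mul(5, Pow(Add(-89, 24), -1))) = Add(-15, Mul(5, Pow(-65, -1))) = Add(-15, Mul(5, Rational(-1, 65))) = Add(-15, Rational(-1, 13)) = Rational(-196, 13) ≈ -15.077)
Mul(Add(154, I), Function('s')(9, 0)) = Mul(Add(154, Rational(-196, 13)), 9) = Mul(Rational(1806, 13), 9) = Rational(16254, 13)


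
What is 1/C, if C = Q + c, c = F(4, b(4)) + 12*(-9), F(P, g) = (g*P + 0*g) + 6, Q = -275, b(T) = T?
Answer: -1/361 ≈ -0.0027701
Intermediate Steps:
F(P, g) = 6 + P*g (F(P, g) = (P*g + 0) + 6 = P*g + 6 = 6 + P*g)
c = -86 (c = (6 + 4*4) + 12*(-9) = (6 + 16) - 108 = 22 - 108 = -86)
C = -361 (C = -275 - 86 = -361)
1/C = 1/(-361) = -1/361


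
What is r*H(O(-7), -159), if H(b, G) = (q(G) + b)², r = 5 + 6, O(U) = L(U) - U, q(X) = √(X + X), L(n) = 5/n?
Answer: -150106/49 + 968*I*√318/7 ≈ -3063.4 + 2466.0*I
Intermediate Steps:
q(X) = √2*√X (q(X) = √(2*X) = √2*√X)
O(U) = -U + 5/U (O(U) = 5/U - U = -U + 5/U)
r = 11
H(b, G) = (b + √2*√G)² (H(b, G) = (√2*√G + b)² = (b + √2*√G)²)
r*H(O(-7), -159) = 11*((-1*(-7) + 5/(-7)) + √2*√(-159))² = 11*((7 + 5*(-⅐)) + √2*(I*√159))² = 11*((7 - 5/7) + I*√318)² = 11*(44/7 + I*√318)²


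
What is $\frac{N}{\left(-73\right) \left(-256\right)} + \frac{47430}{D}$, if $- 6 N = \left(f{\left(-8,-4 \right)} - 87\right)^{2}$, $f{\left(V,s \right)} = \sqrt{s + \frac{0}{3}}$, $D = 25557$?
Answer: $\frac{1708297445}{955218432} + \frac{29 i}{9344} \approx 1.7884 + 0.0031036 i$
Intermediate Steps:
$f{\left(V,s \right)} = \sqrt{s}$ ($f{\left(V,s \right)} = \sqrt{s + 0 \cdot \frac{1}{3}} = \sqrt{s + 0} = \sqrt{s}$)
$N = - \frac{\left(-87 + 2 i\right)^{2}}{6}$ ($N = - \frac{\left(\sqrt{-4} - 87\right)^{2}}{6} = - \frac{\left(2 i - 87\right)^{2}}{6} = - \frac{\left(-87 + 2 i\right)^{2}}{6} \approx -1260.8 + 58.0 i$)
$\frac{N}{\left(-73\right) \left(-256\right)} + \frac{47430}{D} = \frac{- \frac{7565}{6} + 58 i}{\left(-73\right) \left(-256\right)} + \frac{47430}{25557} = \frac{- \frac{7565}{6} + 58 i}{18688} + 47430 \cdot \frac{1}{25557} = \left(- \frac{7565}{6} + 58 i\right) \frac{1}{18688} + \frac{15810}{8519} = \left(- \frac{7565}{112128} + \frac{29 i}{9344}\right) + \frac{15810}{8519} = \frac{1708297445}{955218432} + \frac{29 i}{9344}$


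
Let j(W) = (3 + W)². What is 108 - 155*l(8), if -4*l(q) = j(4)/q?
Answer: 11051/32 ≈ 345.34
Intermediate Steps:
l(q) = -49/(4*q) (l(q) = -(3 + 4)²/(4*q) = -7²/(4*q) = -49/(4*q))
108 - 155*l(8) = 108 - (-7595)/(4*8) = 108 - 155*(-49/32) = 108 + 7595/32 = 11051/32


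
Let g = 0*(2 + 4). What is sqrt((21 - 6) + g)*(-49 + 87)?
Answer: 38*sqrt(15) ≈ 147.17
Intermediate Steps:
g = 0 (g = 0*6 = 0)
sqrt((21 - 6) + g)*(-49 + 87) = sqrt((21 - 6) + 0)*(-49 + 87) = sqrt(15 + 0)*38 = sqrt(15)*38 = 38*sqrt(15)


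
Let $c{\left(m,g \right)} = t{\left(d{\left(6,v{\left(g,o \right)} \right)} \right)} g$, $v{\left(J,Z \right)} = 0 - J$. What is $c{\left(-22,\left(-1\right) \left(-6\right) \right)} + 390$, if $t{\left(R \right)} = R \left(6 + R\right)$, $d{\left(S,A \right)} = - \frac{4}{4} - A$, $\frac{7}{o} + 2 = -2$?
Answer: $720$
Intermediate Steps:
$o = - \frac{7}{4}$ ($o = \frac{7}{-2 - 2} = \frac{7}{-4} = 7 \left(- \frac{1}{4}\right) = - \frac{7}{4} \approx -1.75$)
$v{\left(J,Z \right)} = - J$
$d{\left(S,A \right)} = -1 - A$ ($d{\left(S,A \right)} = \left(-4\right) \frac{1}{4} - A = -1 - A$)
$c{\left(m,g \right)} = g \left(-1 + g\right) \left(5 + g\right)$ ($c{\left(m,g \right)} = \left(-1 - - g\right) \left(6 - \left(1 - g\right)\right) g = \left(-1 + g\right) \left(6 + \left(-1 + g\right)\right) g = \left(-1 + g\right) \left(5 + g\right) g = g \left(-1 + g\right) \left(5 + g\right)$)
$c{\left(-22,\left(-1\right) \left(-6\right) \right)} + 390 = \left(-1\right) \left(-6\right) \left(-1 - -6\right) \left(5 - -6\right) + 390 = 6 \left(-1 + 6\right) \left(5 + 6\right) + 390 = 6 \cdot 5 \cdot 11 + 390 = 330 + 390 = 720$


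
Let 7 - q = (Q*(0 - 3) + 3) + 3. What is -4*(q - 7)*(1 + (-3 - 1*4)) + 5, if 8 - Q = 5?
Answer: 77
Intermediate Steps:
Q = 3 (Q = 8 - 1*5 = 8 - 5 = 3)
q = 10 (q = 7 - ((3*(0 - 3) + 3) + 3) = 7 - ((3*(-3) + 3) + 3) = 7 - ((-9 + 3) + 3) = 7 - (-6 + 3) = 7 - 1*(-3) = 7 + 3 = 10)
-4*(q - 7)*(1 + (-3 - 1*4)) + 5 = -4*(10 - 7)*(1 + (-3 - 1*4)) + 5 = -12*(1 + (-3 - 4)) + 5 = -12*(1 - 7) + 5 = -12*(-6) + 5 = -4*(-18) + 5 = 72 + 5 = 77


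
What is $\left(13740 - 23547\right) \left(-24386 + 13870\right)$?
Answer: $103130412$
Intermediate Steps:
$\left(13740 - 23547\right) \left(-24386 + 13870\right) = \left(-9807\right) \left(-10516\right) = 103130412$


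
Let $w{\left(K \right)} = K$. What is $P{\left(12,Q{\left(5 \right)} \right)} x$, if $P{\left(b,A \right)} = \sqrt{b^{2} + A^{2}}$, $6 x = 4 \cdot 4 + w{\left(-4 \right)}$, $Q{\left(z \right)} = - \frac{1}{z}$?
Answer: $\frac{2 \sqrt{3601}}{5} \approx 24.003$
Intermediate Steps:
$x = 2$ ($x = \frac{4 \cdot 4 - 4}{6} = \frac{16 - 4}{6} = \frac{1}{6} \cdot 12 = 2$)
$P{\left(b,A \right)} = \sqrt{A^{2} + b^{2}}$
$P{\left(12,Q{\left(5 \right)} \right)} x = \sqrt{\left(- \frac{1}{5}\right)^{2} + 12^{2}} \cdot 2 = \sqrt{\left(\left(-1\right) \frac{1}{5}\right)^{2} + 144} \cdot 2 = \sqrt{\left(- \frac{1}{5}\right)^{2} + 144} \cdot 2 = \sqrt{\frac{1}{25} + 144} \cdot 2 = \sqrt{\frac{3601}{25}} \cdot 2 = \frac{\sqrt{3601}}{5} \cdot 2 = \frac{2 \sqrt{3601}}{5}$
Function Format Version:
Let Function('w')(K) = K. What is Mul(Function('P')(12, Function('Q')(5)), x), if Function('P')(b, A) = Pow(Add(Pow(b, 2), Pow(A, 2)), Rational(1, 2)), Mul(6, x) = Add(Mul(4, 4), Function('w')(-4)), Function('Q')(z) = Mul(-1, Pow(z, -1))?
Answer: Mul(Rational(2, 5), Pow(3601, Rational(1, 2))) ≈ 24.003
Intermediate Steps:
x = 2 (x = Mul(Rational(1, 6), Add(Mul(4, 4), -4)) = Mul(Rational(1, 6), Add(16, -4)) = Mul(Rational(1, 6), 12) = 2)
Function('P')(b, A) = Pow(Add(Pow(A, 2), Pow(b, 2)), Rational(1, 2))
Mul(Function('P')(12, Function('Q')(5)), x) = Mul(Pow(Add(Pow(Mul(-1, Pow(5, -1)), 2), Pow(12, 2)), Rational(1, 2)), 2) = Mul(Pow(Add(Pow(Mul(-1, Rational(1, 5)), 2), 144), Rational(1, 2)), 2) = Mul(Pow(Add(Pow(Rational(-1, 5), 2), 144), Rational(1, 2)), 2) = Mul(Pow(Add(Rational(1, 25), 144), Rational(1, 2)), 2) = Mul(Pow(Rational(3601, 25), Rational(1, 2)), 2) = Mul(Mul(Rational(1, 5), Pow(3601, Rational(1, 2))), 2) = Mul(Rational(2, 5), Pow(3601, Rational(1, 2)))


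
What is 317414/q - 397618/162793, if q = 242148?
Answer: -22304813081/19709999682 ≈ -1.1316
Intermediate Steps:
317414/q - 397618/162793 = 317414/242148 - 397618/162793 = 317414*(1/242148) - 397618*1/162793 = 158707/121074 - 397618/162793 = -22304813081/19709999682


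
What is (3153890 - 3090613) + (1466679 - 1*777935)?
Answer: 752021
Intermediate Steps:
(3153890 - 3090613) + (1466679 - 1*777935) = 63277 + (1466679 - 777935) = 63277 + 688744 = 752021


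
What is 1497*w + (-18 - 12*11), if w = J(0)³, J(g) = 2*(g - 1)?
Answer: -12126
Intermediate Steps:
J(g) = -2 + 2*g (J(g) = 2*(-1 + g) = -2 + 2*g)
w = -8 (w = (-2 + 2*0)³ = (-2 + 0)³ = (-2)³ = -8)
1497*w + (-18 - 12*11) = 1497*(-8) + (-18 - 12*11) = -11976 + (-18 - 132) = -11976 - 150 = -12126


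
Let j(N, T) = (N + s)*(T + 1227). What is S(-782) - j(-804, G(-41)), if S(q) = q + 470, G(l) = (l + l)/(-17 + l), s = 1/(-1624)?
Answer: 5812431997/5887 ≈ 9.8733e+5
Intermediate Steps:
s = -1/1624 ≈ -0.00061576
G(l) = 2*l/(-17 + l) (G(l) = (2*l)/(-17 + l) = 2*l/(-17 + l))
S(q) = 470 + q
j(N, T) = (1227 + T)*(-1/1624 + N) (j(N, T) = (N - 1/1624)*(T + 1227) = (-1/1624 + N)*(1227 + T) = (1227 + T)*(-1/1624 + N))
S(-782) - j(-804, G(-41)) = (470 - 782) - (-1227/1624 + 1227*(-804) - (-41)/(812*(-17 - 41)) - 1608*(-41)/(-17 - 41)) = -312 - (-1227/1624 - 986508 - (-41)/(812*(-58)) - 1608*(-41)/(-58)) = -312 - (-1227/1624 - 986508 - (-41)*(-1)/(812*58) - 1608*(-41)*(-1)/58) = -312 - (-1227/1624 - 986508 - 1/1624*41/29 - 804*41/29) = -312 - (-1227/1624 - 986508 - 41/47096 - 32964/29) = -312 - 1*(-5814268741/5887) = -312 + 5814268741/5887 = 5812431997/5887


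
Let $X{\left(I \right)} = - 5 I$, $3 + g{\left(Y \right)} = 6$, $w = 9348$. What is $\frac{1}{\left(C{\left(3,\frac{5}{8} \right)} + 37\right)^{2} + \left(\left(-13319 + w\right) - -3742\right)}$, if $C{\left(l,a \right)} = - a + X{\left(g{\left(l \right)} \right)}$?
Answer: $\frac{64}{14585} \approx 0.0043881$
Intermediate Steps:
$g{\left(Y \right)} = 3$ ($g{\left(Y \right)} = -3 + 6 = 3$)
$C{\left(l,a \right)} = -15 - a$ ($C{\left(l,a \right)} = - a - 15 = -15 - a$)
$\frac{1}{\left(C{\left(3,\frac{5}{8} \right)} + 37\right)^{2} + \left(\left(-13319 + w\right) - -3742\right)} = \frac{1}{\left(\left(-15 - \frac{5}{8}\right) + 37\right)^{2} + \left(\left(-13319 + 9348\right) - -3742\right)} = \frac{1}{\left(\left(-15 - 5 \cdot \frac{1}{8}\right) + 37\right)^{2} + \left(-3971 + 3742\right)} = \frac{1}{\left(\left(-15 - \frac{5}{8}\right) + 37\right)^{2} - 229} = \frac{1}{\left(- \frac{125}{8} + 37\right)^{2} - 229} = \frac{1}{\left(\frac{171}{8}\right)^{2} - 229} = \frac{1}{\frac{29241}{64} - 229} = \frac{1}{\frac{14585}{64}} = \frac{64}{14585}$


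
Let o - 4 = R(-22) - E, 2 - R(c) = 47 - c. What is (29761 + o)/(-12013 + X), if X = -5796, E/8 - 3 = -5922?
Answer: -77050/17809 ≈ -4.3265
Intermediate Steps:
E = -47352 (E = 24 + 8*(-5922) = 24 - 47376 = -47352)
R(c) = -45 + c (R(c) = 2 - (47 - c) = 2 + (-47 + c) = -45 + c)
o = 47289 (o = 4 + ((-45 - 22) - 1*(-47352)) = 4 + (-67 + 47352) = 4 + 47285 = 47289)
(29761 + o)/(-12013 + X) = (29761 + 47289)/(-12013 - 5796) = 77050/(-17809) = 77050*(-1/17809) = -77050/17809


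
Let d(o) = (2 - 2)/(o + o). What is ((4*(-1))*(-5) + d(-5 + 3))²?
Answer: 400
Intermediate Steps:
d(o) = 0 (d(o) = 0/((2*o)) = 0*(1/(2*o)) = 0)
((4*(-1))*(-5) + d(-5 + 3))² = ((4*(-1))*(-5) + 0)² = (-4*(-5) + 0)² = (20 + 0)² = 20² = 400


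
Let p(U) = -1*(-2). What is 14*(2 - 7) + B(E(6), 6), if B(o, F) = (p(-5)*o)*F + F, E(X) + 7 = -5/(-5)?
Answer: -136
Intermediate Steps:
E(X) = -6 (E(X) = -7 - 5/(-5) = -7 - 5*(-⅕) = -7 + 1 = -6)
p(U) = 2
B(o, F) = F + 2*F*o (B(o, F) = (2*o)*F + F = 2*F*o + F = F + 2*F*o)
14*(2 - 7) + B(E(6), 6) = 14*(2 - 7) + 6*(1 + 2*(-6)) = 14*(-5) + 6*(1 - 12) = -70 + 6*(-11) = -70 - 66 = -136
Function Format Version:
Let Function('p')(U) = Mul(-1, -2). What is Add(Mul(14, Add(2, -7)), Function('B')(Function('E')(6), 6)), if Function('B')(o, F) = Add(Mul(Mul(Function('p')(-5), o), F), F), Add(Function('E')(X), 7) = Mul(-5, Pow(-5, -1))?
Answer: -136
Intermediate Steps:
Function('E')(X) = -6 (Function('E')(X) = Add(-7, Mul(-5, Pow(-5, -1))) = Add(-7, Mul(-5, Rational(-1, 5))) = Add(-7, 1) = -6)
Function('p')(U) = 2
Function('B')(o, F) = Add(F, Mul(2, F, o)) (Function('B')(o, F) = Add(Mul(Mul(2, o), F), F) = Add(Mul(2, F, o), F) = Add(F, Mul(2, F, o)))
Add(Mul(14, Add(2, -7)), Function('B')(Function('E')(6), 6)) = Add(Mul(14, Add(2, -7)), Mul(6, Add(1, Mul(2, -6)))) = Add(Mul(14, -5), Mul(6, Add(1, -12))) = Add(-70, Mul(6, -11)) = Add(-70, -66) = -136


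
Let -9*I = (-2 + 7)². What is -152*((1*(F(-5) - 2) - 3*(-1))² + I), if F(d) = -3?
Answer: -1672/9 ≈ -185.78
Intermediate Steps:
I = -25/9 (I = -(-2 + 7)²/9 = -⅑*5² = -⅑*25 = -25/9 ≈ -2.7778)
-152*((1*(F(-5) - 2) - 3*(-1))² + I) = -152*((1*(-3 - 2) - 3*(-1))² - 25/9) = -152*((1*(-5) + 3)² - 25/9) = -152*((-5 + 3)² - 25/9) = -152*((-2)² - 25/9) = -152*(4 - 25/9) = -152*11/9 = -1672/9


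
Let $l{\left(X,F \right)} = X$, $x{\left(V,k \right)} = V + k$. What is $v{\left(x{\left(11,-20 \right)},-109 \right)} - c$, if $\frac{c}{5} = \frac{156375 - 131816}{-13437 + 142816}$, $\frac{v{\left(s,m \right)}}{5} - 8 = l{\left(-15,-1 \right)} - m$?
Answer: $\frac{65860495}{129379} \approx 509.05$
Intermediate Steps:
$v{\left(s,m \right)} = -35 - 5 m$ ($v{\left(s,m \right)} = 40 + 5 \left(-15 - m\right) = 40 - \left(75 + 5 m\right) = -35 - 5 m$)
$c = \frac{122795}{129379}$ ($c = 5 \frac{156375 - 131816}{-13437 + 142816} = 5 \cdot \frac{24559}{129379} = \frac{122795}{129379} \approx 0.94911$)
$v{\left(x{\left(11,-20 \right)},-109 \right)} - c = \left(-35 - -545\right) - \frac{122795}{129379} = \left(-35 + 545\right) - \frac{122795}{129379} = 510 - \frac{122795}{129379} = \frac{65860495}{129379}$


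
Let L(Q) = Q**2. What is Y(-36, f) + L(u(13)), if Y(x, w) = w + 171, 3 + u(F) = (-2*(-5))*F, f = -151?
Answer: 16149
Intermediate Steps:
u(F) = -3 + 10*F (u(F) = -3 + (-2*(-5))*F = -3 + 10*F)
Y(x, w) = 171 + w
Y(-36, f) + L(u(13)) = (171 - 151) + (-3 + 10*13)**2 = 20 + (-3 + 130)**2 = 20 + 127**2 = 20 + 16129 = 16149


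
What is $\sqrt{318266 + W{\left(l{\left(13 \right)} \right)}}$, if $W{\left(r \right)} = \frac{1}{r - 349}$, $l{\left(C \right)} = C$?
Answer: $\frac{5 \sqrt{89827395}}{84} \approx 564.15$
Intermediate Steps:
$W{\left(r \right)} = \frac{1}{-349 + r}$
$\sqrt{318266 + W{\left(l{\left(13 \right)} \right)}} = \sqrt{318266 + \frac{1}{-349 + 13}} = \sqrt{318266 + \frac{1}{-336}} = \sqrt{318266 - \frac{1}{336}} = \sqrt{\frac{106937375}{336}} = \frac{5 \sqrt{89827395}}{84}$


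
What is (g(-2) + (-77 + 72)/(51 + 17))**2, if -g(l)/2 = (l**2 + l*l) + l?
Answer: 674041/4624 ≈ 145.77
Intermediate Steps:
g(l) = -4*l**2 - 2*l (g(l) = -2*((l**2 + l*l) + l) = -2*((l**2 + l**2) + l) = -2*(2*l**2 + l) = -2*(l + 2*l**2) = -4*l**2 - 2*l)
(g(-2) + (-77 + 72)/(51 + 17))**2 = (-2*(-2)*(1 + 2*(-2)) + (-77 + 72)/(51 + 17))**2 = (-2*(-2)*(1 - 4) - 5/68)**2 = (-2*(-2)*(-3) - 5*1/68)**2 = (-12 - 5/68)**2 = (-821/68)**2 = 674041/4624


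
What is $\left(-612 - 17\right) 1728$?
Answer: $-1086912$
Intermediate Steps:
$\left(-612 - 17\right) 1728 = \left(-629\right) 1728 = -1086912$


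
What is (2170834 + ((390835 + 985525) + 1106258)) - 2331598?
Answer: 2321854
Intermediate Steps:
(2170834 + ((390835 + 985525) + 1106258)) - 2331598 = (2170834 + (1376360 + 1106258)) - 2331598 = (2170834 + 2482618) - 2331598 = 4653452 - 2331598 = 2321854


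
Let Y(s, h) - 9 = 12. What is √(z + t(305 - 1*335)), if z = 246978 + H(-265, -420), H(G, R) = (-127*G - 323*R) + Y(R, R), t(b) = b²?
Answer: √417214 ≈ 645.92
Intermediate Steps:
Y(s, h) = 21 (Y(s, h) = 9 + 12 = 21)
H(G, R) = 21 - 323*R - 127*G (H(G, R) = (-127*G - 323*R) + 21 = (-323*R - 127*G) + 21 = 21 - 323*R - 127*G)
z = 416314 (z = 246978 + (21 - 323*(-420) - 127*(-265)) = 246978 + (21 + 135660 + 33655) = 246978 + 169336 = 416314)
√(z + t(305 - 1*335)) = √(416314 + (305 - 1*335)²) = √(416314 + (305 - 335)²) = √(416314 + (-30)²) = √(416314 + 900) = √417214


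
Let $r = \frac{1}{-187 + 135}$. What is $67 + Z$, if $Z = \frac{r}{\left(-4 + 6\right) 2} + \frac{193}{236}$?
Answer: $\frac{832201}{12272} \approx 67.813$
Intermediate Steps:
$r = - \frac{1}{52}$ ($r = \frac{1}{-52} = - \frac{1}{52} \approx -0.019231$)
$Z = \frac{9977}{12272}$ ($Z = - \frac{1}{52 \left(-4 + 6\right) 2} + \frac{193}{236} = - \frac{1}{52 \cdot 2 \cdot 2} + 193 \cdot \frac{1}{236} = - \frac{1}{52 \cdot 4} + \frac{193}{236} = \left(- \frac{1}{52}\right) \frac{1}{4} + \frac{193}{236} = - \frac{1}{208} + \frac{193}{236} = \frac{9977}{12272} \approx 0.81299$)
$67 + Z = 67 + \frac{9977}{12272} = \frac{832201}{12272}$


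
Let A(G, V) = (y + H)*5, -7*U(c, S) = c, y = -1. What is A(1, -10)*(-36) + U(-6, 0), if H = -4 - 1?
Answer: 7566/7 ≈ 1080.9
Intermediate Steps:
H = -5
U(c, S) = -c/7
A(G, V) = -30 (A(G, V) = (-1 - 5)*5 = -6*5 = -30)
A(1, -10)*(-36) + U(-6, 0) = -30*(-36) - ⅐*(-6) = 1080 + 6/7 = 7566/7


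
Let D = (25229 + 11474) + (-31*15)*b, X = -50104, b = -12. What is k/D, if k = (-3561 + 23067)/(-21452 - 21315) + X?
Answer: -2142817274/1808317061 ≈ -1.1850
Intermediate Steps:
D = 42283 (D = (25229 + 11474) - 31*15*(-12) = 36703 - 465*(-12) = 36703 + 5580 = 42283)
k = -2142817274/42767 (k = (-3561 + 23067)/(-21452 - 21315) - 50104 = 19506/(-42767) - 50104 = 19506*(-1/42767) - 50104 = -19506/42767 - 50104 = -2142817274/42767 ≈ -50104.)
k/D = -2142817274/42767/42283 = -2142817274/42767*1/42283 = -2142817274/1808317061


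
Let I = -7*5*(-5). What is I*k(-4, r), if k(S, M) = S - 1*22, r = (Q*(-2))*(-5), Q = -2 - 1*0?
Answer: -4550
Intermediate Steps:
Q = -2 (Q = -2 + 0 = -2)
r = -20 (r = -2*(-2)*(-5) = 4*(-5) = -20)
k(S, M) = -22 + S (k(S, M) = S - 22 = -22 + S)
I = 175 (I = -35*(-5) = 175)
I*k(-4, r) = 175*(-22 - 4) = 175*(-26) = -4550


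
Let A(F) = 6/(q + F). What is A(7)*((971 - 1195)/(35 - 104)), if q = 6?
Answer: 448/299 ≈ 1.4983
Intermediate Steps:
A(F) = 6/(6 + F)
A(7)*((971 - 1195)/(35 - 104)) = (6/(6 + 7))*((971 - 1195)/(35 - 104)) = (6/13)*(-224/(-69)) = (6*(1/13))*(-224*(-1/69)) = (6/13)*(224/69) = 448/299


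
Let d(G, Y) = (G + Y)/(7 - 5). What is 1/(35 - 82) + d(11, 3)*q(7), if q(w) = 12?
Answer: 3947/47 ≈ 83.979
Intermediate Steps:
d(G, Y) = G/2 + Y/2 (d(G, Y) = (G + Y)/2 = (G + Y)*(½) = G/2 + Y/2)
1/(35 - 82) + d(11, 3)*q(7) = 1/(35 - 82) + ((½)*11 + (½)*3)*12 = 1/(-47) + (11/2 + 3/2)*12 = -1/47 + 7*12 = -1/47 + 84 = 3947/47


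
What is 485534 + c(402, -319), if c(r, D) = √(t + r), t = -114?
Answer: 485534 + 12*√2 ≈ 4.8555e+5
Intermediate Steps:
c(r, D) = √(-114 + r)
485534 + c(402, -319) = 485534 + √(-114 + 402) = 485534 + √288 = 485534 + 12*√2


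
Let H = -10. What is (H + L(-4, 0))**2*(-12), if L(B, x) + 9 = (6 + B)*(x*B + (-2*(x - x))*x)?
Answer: -4332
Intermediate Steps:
L(B, x) = -9 + B*x*(6 + B) (L(B, x) = -9 + (6 + B)*(x*B + (-2*(x - x))*x) = -9 + (6 + B)*(B*x + (-2*0)*x) = -9 + (6 + B)*(B*x + 0*x) = -9 + (6 + B)*(B*x + 0) = -9 + (6 + B)*(B*x) = -9 + B*x*(6 + B))
(H + L(-4, 0))**2*(-12) = (-10 + (-9 + 0*(-4)**2 + 6*(-4)*0))**2*(-12) = (-10 + (-9 + 0*16 + 0))**2*(-12) = (-10 + (-9 + 0 + 0))**2*(-12) = (-10 - 9)**2*(-12) = (-19)**2*(-12) = 361*(-12) = -4332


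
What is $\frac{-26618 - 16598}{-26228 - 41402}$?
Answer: $\frac{21608}{33815} \approx 0.63901$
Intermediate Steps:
$\frac{-26618 - 16598}{-26228 - 41402} = - \frac{43216}{-67630} = \left(-43216\right) \left(- \frac{1}{67630}\right) = \frac{21608}{33815}$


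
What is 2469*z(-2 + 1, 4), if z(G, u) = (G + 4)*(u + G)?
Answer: 22221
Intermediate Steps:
z(G, u) = (4 + G)*(G + u)
2469*z(-2 + 1, 4) = 2469*((-2 + 1)² + 4*(-2 + 1) + 4*4 + (-2 + 1)*4) = 2469*((-1)² + 4*(-1) + 16 - 1*4) = 2469*(1 - 4 + 16 - 4) = 2469*9 = 22221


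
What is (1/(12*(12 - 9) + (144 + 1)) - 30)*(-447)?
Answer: 2426763/181 ≈ 13408.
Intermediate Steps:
(1/(12*(12 - 9) + (144 + 1)) - 30)*(-447) = (1/(12*3 + 145) - 30)*(-447) = (1/(36 + 145) - 30)*(-447) = (1/181 - 30)*(-447) = -5429/181*(-447) = 2426763/181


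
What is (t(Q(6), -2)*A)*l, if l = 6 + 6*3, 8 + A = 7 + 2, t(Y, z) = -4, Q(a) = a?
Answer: -96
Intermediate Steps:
A = 1 (A = -8 + (7 + 2) = -8 + 9 = 1)
l = 24 (l = 6 + 18 = 24)
(t(Q(6), -2)*A)*l = -4*1*24 = -4*24 = -96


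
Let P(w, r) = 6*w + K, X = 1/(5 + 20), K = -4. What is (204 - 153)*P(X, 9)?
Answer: -4794/25 ≈ -191.76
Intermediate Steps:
X = 1/25 ≈ 0.040000
P(w, r) = -4 + 6*w (P(w, r) = 6*w - 4 = -4 + 6*w)
(204 - 153)*P(X, 9) = (204 - 153)*(-4 + 6*(1/25)) = 51*(-4 + 6/25) = 51*(-94/25) = -4794/25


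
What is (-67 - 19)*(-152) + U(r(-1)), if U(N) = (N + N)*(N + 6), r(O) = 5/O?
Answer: 13062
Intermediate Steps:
U(N) = 2*N*(6 + N) (U(N) = (2*N)*(6 + N) = 2*N*(6 + N))
(-67 - 19)*(-152) + U(r(-1)) = (-67 - 19)*(-152) + 2*(5/(-1))*(6 + 5/(-1)) = -86*(-152) + 2*(5*(-1))*(6 + 5*(-1)) = 13072 + 2*(-5)*(6 - 5) = 13072 + 2*(-5)*1 = 13072 - 10 = 13062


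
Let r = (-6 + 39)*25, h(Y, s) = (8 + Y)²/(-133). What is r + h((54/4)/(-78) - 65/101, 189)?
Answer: 3025176649871/3668606032 ≈ 824.61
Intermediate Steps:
h(Y, s) = -(8 + Y)²/133 (h(Y, s) = (8 + Y)²*(-1/133) = -(8 + Y)²/133)
r = 825 (r = 33*25 = 825)
r + h((54/4)/(-78) - 65/101, 189) = 825 - (8 + ((54/4)/(-78) - 65/101))²/133 = 825 - (8 + ((54*(¼))*(-1/78) - 65*1/101))²/133 = 825 - (8 + ((27/2)*(-1/78) - 65/101))²/133 = 825 - (8 + (-9/52 - 65/101))²/133 = 825 - (8 - 4289/5252)²/133 = 825 - (37727/5252)²/133 = 825 - 1/133*1423326529/27583504 = 825 - 1423326529/3668606032 = 3025176649871/3668606032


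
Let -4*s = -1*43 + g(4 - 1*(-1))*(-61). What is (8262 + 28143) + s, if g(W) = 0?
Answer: 145663/4 ≈ 36416.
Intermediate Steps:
s = 43/4 (s = -(-1*43 + 0*(-61))/4 = -(-43 + 0)/4 = -¼*(-43) = 43/4 ≈ 10.750)
(8262 + 28143) + s = (8262 + 28143) + 43/4 = 36405 + 43/4 = 145663/4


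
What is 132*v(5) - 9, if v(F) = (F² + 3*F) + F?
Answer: 5931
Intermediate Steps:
v(F) = F² + 4*F
132*v(5) - 9 = 132*(5*(4 + 5)) - 9 = 132*(5*9) - 9 = 132*45 - 9 = 5940 - 9 = 5931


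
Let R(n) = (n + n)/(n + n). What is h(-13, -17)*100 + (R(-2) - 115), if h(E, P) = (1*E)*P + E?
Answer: 20686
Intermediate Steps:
h(E, P) = E + E*P (h(E, P) = E*P + E = E + E*P)
R(n) = 1 (R(n) = (2*n)/((2*n)) = (2*n)*(1/(2*n)) = 1)
h(-13, -17)*100 + (R(-2) - 115) = -13*(1 - 17)*100 + (1 - 115) = -13*(-16)*100 - 114 = 208*100 - 114 = 20800 - 114 = 20686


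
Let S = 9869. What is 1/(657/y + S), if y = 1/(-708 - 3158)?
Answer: -1/2530093 ≈ -3.9524e-7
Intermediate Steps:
y = -1/3866 (y = 1/(-3866) = -1/3866 ≈ -0.00025867)
1/(657/y + S) = 1/(657/(-1/3866) + 9869) = 1/(657*(-3866) + 9869) = 1/(-2539962 + 9869) = 1/(-2530093) = -1/2530093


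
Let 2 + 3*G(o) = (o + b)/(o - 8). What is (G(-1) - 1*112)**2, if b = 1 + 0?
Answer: 114244/9 ≈ 12694.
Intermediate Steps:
b = 1
G(o) = -2/3 + (1 + o)/(3*(-8 + o)) (G(o) = -2/3 + ((o + 1)/(o - 8))/3 = -2/3 + ((1 + o)/(-8 + o))/3 = -2/3 + (1 + o)/(3*(-8 + o)))
(G(-1) - 1*112)**2 = ((17 - 1*(-1))/(3*(-8 - 1)) - 1*112)**2 = ((1/3)*(17 + 1)/(-9) - 112)**2 = ((1/3)*(-1/9)*18 - 112)**2 = (-2/3 - 112)**2 = (-338/3)**2 = 114244/9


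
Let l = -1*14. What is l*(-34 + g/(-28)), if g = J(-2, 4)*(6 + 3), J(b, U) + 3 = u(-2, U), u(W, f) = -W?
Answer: 943/2 ≈ 471.50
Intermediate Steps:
J(b, U) = -1 (J(b, U) = -3 - 1*(-2) = -3 + 2 = -1)
l = -14
g = -9 (g = -(6 + 3) = -1*9 = -9)
l*(-34 + g/(-28)) = -14*(-34 - 9/(-28)) = -14*(-34 - 9*(-1/28)) = -14*(-34 + 9/28) = -14*(-943/28) = 943/2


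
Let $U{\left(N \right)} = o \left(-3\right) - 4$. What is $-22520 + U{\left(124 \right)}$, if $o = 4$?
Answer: $-22536$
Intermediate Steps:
$U{\left(N \right)} = -16$ ($U{\left(N \right)} = 4 \left(-3\right) - 4 = -12 - 4 = -16$)
$-22520 + U{\left(124 \right)} = -22520 - 16 = -22536$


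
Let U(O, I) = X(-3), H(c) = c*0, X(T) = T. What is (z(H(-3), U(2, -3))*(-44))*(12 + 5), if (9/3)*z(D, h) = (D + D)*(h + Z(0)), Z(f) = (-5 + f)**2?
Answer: 0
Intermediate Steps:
H(c) = 0
U(O, I) = -3
z(D, h) = 2*D*(25 + h)/3 (z(D, h) = ((D + D)*(h + (-5 + 0)**2))/3 = ((2*D)*(h + (-5)**2))/3 = ((2*D)*(h + 25))/3 = ((2*D)*(25 + h))/3 = (2*D*(25 + h))/3 = 2*D*(25 + h)/3)
(z(H(-3), U(2, -3))*(-44))*(12 + 5) = (((2/3)*0*(25 - 3))*(-44))*(12 + 5) = (((2/3)*0*22)*(-44))*17 = (0*(-44))*17 = 0*17 = 0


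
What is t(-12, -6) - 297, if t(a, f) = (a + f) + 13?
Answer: -302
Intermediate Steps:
t(a, f) = 13 + a + f
t(-12, -6) - 297 = (13 - 12 - 6) - 297 = -5 - 297 = -302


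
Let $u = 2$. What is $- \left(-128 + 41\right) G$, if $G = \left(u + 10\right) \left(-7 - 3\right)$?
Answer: $-10440$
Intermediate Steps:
$G = -120$ ($G = \left(2 + 10\right) \left(-7 - 3\right) = 12 \left(-10\right) = -120$)
$- \left(-128 + 41\right) G = - \left(-128 + 41\right) \left(-120\right) = - \left(-87\right) \left(-120\right) = \left(-1\right) 10440 = -10440$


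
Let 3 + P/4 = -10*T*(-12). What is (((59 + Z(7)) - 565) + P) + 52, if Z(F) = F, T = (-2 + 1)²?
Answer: 21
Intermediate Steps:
T = 1 (T = (-1)² = 1)
P = 468 (P = -12 + 4*(-10*1*(-12)) = -12 + 4*(-10*(-12)) = -12 + 4*120 = -12 + 480 = 468)
(((59 + Z(7)) - 565) + P) + 52 = (((59 + 7) - 565) + 468) + 52 = ((66 - 565) + 468) + 52 = (-499 + 468) + 52 = -31 + 52 = 21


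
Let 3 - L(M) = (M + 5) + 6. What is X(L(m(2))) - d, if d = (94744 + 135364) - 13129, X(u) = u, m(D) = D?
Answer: -216989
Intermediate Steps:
L(M) = -8 - M (L(M) = 3 - ((M + 5) + 6) = 3 - ((5 + M) + 6) = 3 - (11 + M) = 3 + (-11 - M) = -8 - M)
d = 216979 (d = 230108 - 13129 = 216979)
X(L(m(2))) - d = (-8 - 1*2) - 1*216979 = (-8 - 2) - 216979 = -10 - 216979 = -216989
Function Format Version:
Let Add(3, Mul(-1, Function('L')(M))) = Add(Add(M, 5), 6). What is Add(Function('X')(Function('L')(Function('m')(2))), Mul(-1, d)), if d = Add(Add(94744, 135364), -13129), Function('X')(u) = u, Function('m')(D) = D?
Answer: -216989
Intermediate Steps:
Function('L')(M) = Add(-8, Mul(-1, M)) (Function('L')(M) = Add(3, Mul(-1, Add(Add(M, 5), 6))) = Add(3, Mul(-1, Add(Add(5, M), 6))) = Add(3, Mul(-1, Add(11, M))) = Add(3, Add(-11, Mul(-1, M))) = Add(-8, Mul(-1, M)))
d = 216979 (d = Add(230108, -13129) = 216979)
Add(Function('X')(Function('L')(Function('m')(2))), Mul(-1, d)) = Add(Add(-8, Mul(-1, 2)), Mul(-1, 216979)) = Add(Add(-8, -2), -216979) = Add(-10, -216979) = -216989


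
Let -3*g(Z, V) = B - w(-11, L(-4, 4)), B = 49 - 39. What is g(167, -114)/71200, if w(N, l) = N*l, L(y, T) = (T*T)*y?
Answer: 347/106800 ≈ 0.0032491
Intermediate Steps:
L(y, T) = y*T² (L(y, T) = T²*y = y*T²)
B = 10
g(Z, V) = 694/3 (g(Z, V) = -(10 - (-11)*(-4*4²))/3 = -(10 - (-11)*(-4*16))/3 = -(10 - (-11)*(-64))/3 = -(10 - 1*704)/3 = -(10 - 704)/3 = -⅓*(-694) = 694/3)
g(167, -114)/71200 = (694/3)/71200 = (694/3)*(1/71200) = 347/106800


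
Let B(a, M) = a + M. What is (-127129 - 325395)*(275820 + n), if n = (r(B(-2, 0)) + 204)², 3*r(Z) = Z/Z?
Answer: -1293381018076/9 ≈ -1.4371e+11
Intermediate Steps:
B(a, M) = M + a
r(Z) = ⅓ (r(Z) = (Z/Z)/3 = (⅓)*1 = ⅓)
n = 375769/9 (n = (⅓ + 204)² = (613/3)² = 375769/9 ≈ 41752.)
(-127129 - 325395)*(275820 + n) = (-127129 - 325395)*(275820 + 375769/9) = -452524*2858149/9 = -1293381018076/9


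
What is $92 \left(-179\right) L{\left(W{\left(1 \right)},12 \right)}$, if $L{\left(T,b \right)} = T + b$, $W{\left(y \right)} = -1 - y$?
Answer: $-164680$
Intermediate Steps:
$92 \left(-179\right) L{\left(W{\left(1 \right)},12 \right)} = 92 \left(-179\right) \left(\left(-1 - 1\right) + 12\right) = - 16468 \left(\left(-1 - 1\right) + 12\right) = - 16468 \left(-2 + 12\right) = \left(-16468\right) 10 = -164680$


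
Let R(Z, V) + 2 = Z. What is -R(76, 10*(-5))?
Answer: -74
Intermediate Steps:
R(Z, V) = -2 + Z
-R(76, 10*(-5)) = -(-2 + 76) = -1*74 = -74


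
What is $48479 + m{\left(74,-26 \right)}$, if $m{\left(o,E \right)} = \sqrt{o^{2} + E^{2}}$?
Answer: $48479 + 2 \sqrt{1538} \approx 48557.0$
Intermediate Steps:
$m{\left(o,E \right)} = \sqrt{E^{2} + o^{2}}$
$48479 + m{\left(74,-26 \right)} = 48479 + \sqrt{\left(-26\right)^{2} + 74^{2}} = 48479 + \sqrt{676 + 5476} = 48479 + \sqrt{6152} = 48479 + 2 \sqrt{1538}$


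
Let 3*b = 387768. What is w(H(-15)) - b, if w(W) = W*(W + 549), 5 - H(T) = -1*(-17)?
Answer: -135700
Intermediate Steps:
H(T) = -12 (H(T) = 5 - (-1)*(-17) = 5 - 1*17 = 5 - 17 = -12)
b = 129256 (b = (⅓)*387768 = 129256)
w(W) = W*(549 + W)
w(H(-15)) - b = -12*(549 - 12) - 1*129256 = -12*537 - 129256 = -6444 - 129256 = -135700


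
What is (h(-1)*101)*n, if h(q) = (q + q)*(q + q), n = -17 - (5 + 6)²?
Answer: -55752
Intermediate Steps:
n = -138 (n = -17 - 1*11² = -17 - 1*121 = -17 - 121 = -138)
h(q) = 4*q² (h(q) = (2*q)*(2*q) = 4*q²)
(h(-1)*101)*n = ((4*(-1)²)*101)*(-138) = ((4*1)*101)*(-138) = (4*101)*(-138) = 404*(-138) = -55752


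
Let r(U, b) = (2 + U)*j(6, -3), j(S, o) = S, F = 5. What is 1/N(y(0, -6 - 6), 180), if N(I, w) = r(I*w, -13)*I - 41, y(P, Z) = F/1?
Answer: 1/27019 ≈ 3.7011e-5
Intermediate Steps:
r(U, b) = 12 + 6*U (r(U, b) = (2 + U)*6 = 12 + 6*U)
y(P, Z) = 5 (y(P, Z) = 5/1 = 5*1 = 5)
N(I, w) = -41 + I*(12 + 6*I*w) (N(I, w) = (12 + 6*(I*w))*I - 41 = (12 + 6*I*w)*I - 41 = I*(12 + 6*I*w) - 41 = -41 + I*(12 + 6*I*w))
1/N(y(0, -6 - 6), 180) = 1/(-41 + 6*5*(2 + 5*180)) = 1/(-41 + 6*5*(2 + 900)) = 1/(-41 + 6*5*902) = 1/(-41 + 27060) = 1/27019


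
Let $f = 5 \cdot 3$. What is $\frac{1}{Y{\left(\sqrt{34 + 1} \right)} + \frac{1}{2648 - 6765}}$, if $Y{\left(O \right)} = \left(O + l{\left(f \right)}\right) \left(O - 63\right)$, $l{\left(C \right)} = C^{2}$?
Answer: $- \frac{239668606577}{3373345187879101} - \frac{2745849618 \sqrt{35}}{3373345187879101} \approx -7.5863 \cdot 10^{-5}$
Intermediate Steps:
$f = 15$
$Y{\left(O \right)} = \left(-63 + O\right) \left(225 + O\right)$ ($Y{\left(O \right)} = \left(O + 15^{2}\right) \left(O - 63\right) = \left(O + 225\right) \left(-63 + O\right) = \left(225 + O\right) \left(-63 + O\right) = \left(-63 + O\right) \left(225 + O\right)$)
$\frac{1}{Y{\left(\sqrt{34 + 1} \right)} + \frac{1}{2648 - 6765}} = \frac{1}{\left(-14175 + \left(\sqrt{34 + 1}\right)^{2} + 162 \sqrt{34 + 1}\right) + \frac{1}{2648 - 6765}} = \frac{1}{\left(-14175 + \left(\sqrt{35}\right)^{2} + 162 \sqrt{35}\right) + \frac{1}{-4117}} = \frac{1}{\left(-14175 + 35 + 162 \sqrt{35}\right) - \frac{1}{4117}} = \frac{1}{\left(-14140 + 162 \sqrt{35}\right) - \frac{1}{4117}} = \frac{1}{- \frac{58214381}{4117} + 162 \sqrt{35}}$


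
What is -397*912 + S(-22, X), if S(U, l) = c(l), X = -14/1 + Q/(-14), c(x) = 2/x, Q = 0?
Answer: -2534449/7 ≈ -3.6206e+5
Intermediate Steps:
X = -14 (X = -14/1 + 0/(-14) = -14*1 + 0*(-1/14) = -14 + 0 = -14)
S(U, l) = 2/l
-397*912 + S(-22, X) = -397*912 + 2/(-14) = -362064 + 2*(-1/14) = -362064 - ⅐ = -2534449/7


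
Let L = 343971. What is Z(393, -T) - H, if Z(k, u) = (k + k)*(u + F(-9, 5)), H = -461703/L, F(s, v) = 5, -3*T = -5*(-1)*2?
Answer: 751157251/114657 ≈ 6551.3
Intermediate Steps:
T = -10/3 (T = -(-5*(-1))*2/3 = -5*2/3 = -⅓*10 = -10/3 ≈ -3.3333)
H = -153901/114657 (H = -461703/343971 = -461703*1/343971 = -153901/114657 ≈ -1.3423)
Z(k, u) = 2*k*(5 + u) (Z(k, u) = (k + k)*(u + 5) = (2*k)*(5 + u) = 2*k*(5 + u))
Z(393, -T) - H = 2*393*(5 - 1*(-10/3)) - 1*(-153901/114657) = 2*393*(5 + 10/3) + 153901/114657 = 2*393*(25/3) + 153901/114657 = 6550 + 153901/114657 = 751157251/114657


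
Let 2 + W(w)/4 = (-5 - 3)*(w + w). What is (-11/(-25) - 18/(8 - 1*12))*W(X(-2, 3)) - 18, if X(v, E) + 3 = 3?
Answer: -1438/25 ≈ -57.520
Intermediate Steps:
X(v, E) = 0 (X(v, E) = -3 + 3 = 0)
W(w) = -8 - 64*w (W(w) = -8 + 4*((-5 - 3)*(w + w)) = -8 + 4*(-16*w) = -8 - 64*w)
(-11/(-25) - 18/(8 - 1*12))*W(X(-2, 3)) - 18 = (-11/(-25) - 18/(8 - 1*12))*(-8 - 64*0) - 18 = (-11*(-1/25) - 18/(8 - 12))*(-8 + 0) - 18 = (11/25 - 18/(-4))*(-8) - 18 = (11/25 - 18*(-¼))*(-8) - 18 = (11/25 + 9/2)*(-8) - 18 = (247/50)*(-8) - 18 = -988/25 - 18 = -1438/25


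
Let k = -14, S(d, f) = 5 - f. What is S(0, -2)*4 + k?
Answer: 14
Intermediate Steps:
S(0, -2)*4 + k = (5 - 1*(-2))*4 - 14 = (5 + 2)*4 - 14 = 7*4 - 14 = 28 - 14 = 14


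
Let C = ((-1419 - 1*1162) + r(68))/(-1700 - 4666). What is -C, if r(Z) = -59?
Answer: -440/1061 ≈ -0.41470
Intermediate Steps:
C = 440/1061 (C = ((-1419 - 1*1162) - 59)/(-1700 - 4666) = ((-1419 - 1162) - 59)/(-6366) = (-2581 - 59)*(-1/6366) = -2640*(-1/6366) = 440/1061 ≈ 0.41470)
-C = -1*440/1061 = -440/1061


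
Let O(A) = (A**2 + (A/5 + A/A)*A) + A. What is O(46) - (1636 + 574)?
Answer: 2106/5 ≈ 421.20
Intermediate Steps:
O(A) = A + A**2 + A*(1 + A/5) (O(A) = (A**2 + (A*(1/5) + 1)*A) + A = (A**2 + (A/5 + 1)*A) + A = (A**2 + (1 + A/5)*A) + A = (A**2 + A*(1 + A/5)) + A = A + A**2 + A*(1 + A/5))
O(46) - (1636 + 574) = (2/5)*46*(5 + 3*46) - (1636 + 574) = (2/5)*46*(5 + 138) - 1*2210 = (2/5)*46*143 - 2210 = 13156/5 - 2210 = 2106/5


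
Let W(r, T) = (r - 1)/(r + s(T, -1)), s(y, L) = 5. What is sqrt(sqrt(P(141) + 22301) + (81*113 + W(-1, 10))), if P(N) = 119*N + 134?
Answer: sqrt(36610 + 4*sqrt(39214))/2 ≈ 96.698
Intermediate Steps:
W(r, T) = (-1 + r)/(5 + r) (W(r, T) = (r - 1)/(r + 5) = (-1 + r)/(5 + r))
P(N) = 134 + 119*N
sqrt(sqrt(P(141) + 22301) + (81*113 + W(-1, 10))) = sqrt(sqrt((134 + 119*141) + 22301) + (81*113 + (-1 - 1)/(5 - 1))) = sqrt(sqrt((134 + 16779) + 22301) + (9153 - 2/4)) = sqrt(sqrt(16913 + 22301) + (9153 + (1/4)*(-2))) = sqrt(sqrt(39214) + (9153 - 1/2)) = sqrt(sqrt(39214) + 18305/2) = sqrt(18305/2 + sqrt(39214))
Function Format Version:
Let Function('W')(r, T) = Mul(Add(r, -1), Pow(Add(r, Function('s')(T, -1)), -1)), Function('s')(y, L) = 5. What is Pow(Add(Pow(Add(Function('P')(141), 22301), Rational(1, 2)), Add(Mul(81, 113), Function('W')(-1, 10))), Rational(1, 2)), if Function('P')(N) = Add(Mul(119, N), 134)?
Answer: Mul(Rational(1, 2), Pow(Add(36610, Mul(4, Pow(39214, Rational(1, 2)))), Rational(1, 2))) ≈ 96.698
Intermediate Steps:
Function('W')(r, T) = Mul(Pow(Add(5, r), -1), Add(-1, r)) (Function('W')(r, T) = Mul(Add(r, -1), Pow(Add(r, 5), -1)) = Mul(Add(-1, r), Pow(Add(5, r), -1)) = Mul(Pow(Add(5, r), -1), Add(-1, r)))
Function('P')(N) = Add(134, Mul(119, N))
Pow(Add(Pow(Add(Function('P')(141), 22301), Rational(1, 2)), Add(Mul(81, 113), Function('W')(-1, 10))), Rational(1, 2)) = Pow(Add(Pow(Add(Add(134, Mul(119, 141)), 22301), Rational(1, 2)), Add(Mul(81, 113), Mul(Pow(Add(5, -1), -1), Add(-1, -1)))), Rational(1, 2)) = Pow(Add(Pow(Add(Add(134, 16779), 22301), Rational(1, 2)), Add(9153, Mul(Pow(4, -1), -2))), Rational(1, 2)) = Pow(Add(Pow(Add(16913, 22301), Rational(1, 2)), Add(9153, Mul(Rational(1, 4), -2))), Rational(1, 2)) = Pow(Add(Pow(39214, Rational(1, 2)), Add(9153, Rational(-1, 2))), Rational(1, 2)) = Pow(Add(Pow(39214, Rational(1, 2)), Rational(18305, 2)), Rational(1, 2)) = Pow(Add(Rational(18305, 2), Pow(39214, Rational(1, 2))), Rational(1, 2))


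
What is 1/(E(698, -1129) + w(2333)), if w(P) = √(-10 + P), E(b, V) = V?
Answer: -1129/1272318 - √2323/1272318 ≈ -0.00092524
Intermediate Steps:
1/(E(698, -1129) + w(2333)) = 1/(-1129 + √(-10 + 2333)) = 1/(-1129 + √2323)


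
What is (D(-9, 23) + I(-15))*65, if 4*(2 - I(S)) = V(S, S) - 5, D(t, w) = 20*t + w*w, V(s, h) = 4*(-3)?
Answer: 92365/4 ≈ 23091.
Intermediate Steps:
V(s, h) = -12
D(t, w) = w² + 20*t (D(t, w) = 20*t + w² = w² + 20*t)
I(S) = 25/4 (I(S) = 2 - (-12 - 5)/4 = 2 - ¼*(-17) = 2 + 17/4 = 25/4)
(D(-9, 23) + I(-15))*65 = ((23² + 20*(-9)) + 25/4)*65 = ((529 - 180) + 25/4)*65 = (349 + 25/4)*65 = (1421/4)*65 = 92365/4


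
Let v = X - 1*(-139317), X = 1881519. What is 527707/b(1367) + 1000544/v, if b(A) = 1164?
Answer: 29654831563/65340364 ≈ 453.85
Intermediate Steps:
v = 2020836 (v = 1881519 - 1*(-139317) = 1881519 + 139317 = 2020836)
527707/b(1367) + 1000544/v = 527707/1164 + 1000544/2020836 = 527707*(1/1164) + 1000544*(1/2020836) = 527707/1164 + 250136/505209 = 29654831563/65340364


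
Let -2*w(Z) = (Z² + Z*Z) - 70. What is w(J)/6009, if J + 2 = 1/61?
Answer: 115594/22359489 ≈ 0.0051698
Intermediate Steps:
J = -121/61 (J = -2 + 1/61 = -121/61 ≈ -1.9836)
w(Z) = 35 - Z² (w(Z) = -((Z² + Z*Z) - 70)/2 = -((Z² + Z²) - 70)/2 = -(2*Z² - 70)/2 = -(-70 + 2*Z²)/2 = 35 - Z²)
w(J)/6009 = (35 - (-121/61)²)/6009 = (35 - 1*14641/3721)*(1/6009) = (35 - 14641/3721)*(1/6009) = (115594/3721)*(1/6009) = 115594/22359489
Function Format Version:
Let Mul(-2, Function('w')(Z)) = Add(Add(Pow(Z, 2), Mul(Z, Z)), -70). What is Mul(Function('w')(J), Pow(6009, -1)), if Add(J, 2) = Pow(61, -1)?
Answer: Rational(115594, 22359489) ≈ 0.0051698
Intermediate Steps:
J = Rational(-121, 61) (J = Add(-2, Pow(61, -1)) = Add(-2, Rational(1, 61)) = Rational(-121, 61) ≈ -1.9836)
Function('w')(Z) = Add(35, Mul(-1, Pow(Z, 2))) (Function('w')(Z) = Mul(Rational(-1, 2), Add(Add(Pow(Z, 2), Mul(Z, Z)), -70)) = Mul(Rational(-1, 2), Add(Add(Pow(Z, 2), Pow(Z, 2)), -70)) = Mul(Rational(-1, 2), Add(Mul(2, Pow(Z, 2)), -70)) = Mul(Rational(-1, 2), Add(-70, Mul(2, Pow(Z, 2)))) = Add(35, Mul(-1, Pow(Z, 2))))
Mul(Function('w')(J), Pow(6009, -1)) = Mul(Add(35, Mul(-1, Pow(Rational(-121, 61), 2))), Pow(6009, -1)) = Mul(Add(35, Mul(-1, Rational(14641, 3721))), Rational(1, 6009)) = Mul(Add(35, Rational(-14641, 3721)), Rational(1, 6009)) = Mul(Rational(115594, 3721), Rational(1, 6009)) = Rational(115594, 22359489)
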